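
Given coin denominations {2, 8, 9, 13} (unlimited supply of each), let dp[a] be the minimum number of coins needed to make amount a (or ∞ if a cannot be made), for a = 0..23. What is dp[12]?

 a  0  1  2  3  4  5  6  7  8  9 10 11 12 13 14 15 16 17 18 19 20 21 22 23
dp  0  -  1  -  2  -  3  -  1  1  2  2  3  1  4  2  2  2  2  3  3  2  2  3
(- denotes ∞ / unreachable)

3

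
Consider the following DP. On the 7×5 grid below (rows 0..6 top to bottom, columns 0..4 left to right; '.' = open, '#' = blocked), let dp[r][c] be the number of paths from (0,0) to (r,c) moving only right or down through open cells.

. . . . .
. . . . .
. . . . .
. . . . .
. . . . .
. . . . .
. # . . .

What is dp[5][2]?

r\c   0   1   2   3   4
  0   1   1   1   1   1
  1   1   2   3   4   5
  2   1   3   6  10  15
  3   1   4  10  20  35
  4   1   5  15  35  70
  5   1   6  21  56 126
  6   1   0  21  77 203

21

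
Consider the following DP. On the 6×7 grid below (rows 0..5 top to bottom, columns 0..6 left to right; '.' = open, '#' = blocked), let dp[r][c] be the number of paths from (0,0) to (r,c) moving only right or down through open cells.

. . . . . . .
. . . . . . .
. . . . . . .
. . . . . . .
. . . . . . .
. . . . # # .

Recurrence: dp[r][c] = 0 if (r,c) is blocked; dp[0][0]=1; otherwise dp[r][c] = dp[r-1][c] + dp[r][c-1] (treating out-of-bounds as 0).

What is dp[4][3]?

r\c   0   1   2   3   4   5   6
  0   1   1   1   1   1   1   1
  1   1   2   3   4   5   6   7
  2   1   3   6  10  15  21  28
  3   1   4  10  20  35  56  84
  4   1   5  15  35  70 126 210
  5   1   6  21  56   0   0 210

35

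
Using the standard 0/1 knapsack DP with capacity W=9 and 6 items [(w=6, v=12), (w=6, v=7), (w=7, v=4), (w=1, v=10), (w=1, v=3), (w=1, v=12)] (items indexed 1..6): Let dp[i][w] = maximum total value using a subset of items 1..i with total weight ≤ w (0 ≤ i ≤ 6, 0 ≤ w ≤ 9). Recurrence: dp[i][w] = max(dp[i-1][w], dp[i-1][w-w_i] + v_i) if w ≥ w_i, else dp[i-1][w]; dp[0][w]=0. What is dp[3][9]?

i\w   0   1   2   3   4   5   6   7   8   9
  0   0   0   0   0   0   0   0   0   0   0
  1   0   0   0   0   0   0  12  12  12  12
  2   0   0   0   0   0   0  12  12  12  12
  3   0   0   0   0   0   0  12  12  12  12
  4   0  10  10  10  10  10  12  22  22  22
  5   0  10  13  13  13  13  13  22  25  25
  6   0  12  22  25  25  25  25  25  34  37

12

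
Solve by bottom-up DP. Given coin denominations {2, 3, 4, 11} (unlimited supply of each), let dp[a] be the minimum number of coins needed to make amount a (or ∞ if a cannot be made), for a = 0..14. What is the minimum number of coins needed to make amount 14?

2

 a  0  1  2  3  4  5  6  7  8  9 10 11 12 13 14
dp  0  -  1  1  1  2  2  2  2  3  3  1  3  2  2
(- denotes ∞ / unreachable)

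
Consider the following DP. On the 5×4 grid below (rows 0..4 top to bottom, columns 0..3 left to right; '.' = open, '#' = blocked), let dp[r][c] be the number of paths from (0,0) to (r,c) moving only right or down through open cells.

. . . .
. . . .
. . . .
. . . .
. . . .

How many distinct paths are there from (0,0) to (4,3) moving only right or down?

35

r\c   0   1   2   3
  0   1   1   1   1
  1   1   2   3   4
  2   1   3   6  10
  3   1   4  10  20
  4   1   5  15  35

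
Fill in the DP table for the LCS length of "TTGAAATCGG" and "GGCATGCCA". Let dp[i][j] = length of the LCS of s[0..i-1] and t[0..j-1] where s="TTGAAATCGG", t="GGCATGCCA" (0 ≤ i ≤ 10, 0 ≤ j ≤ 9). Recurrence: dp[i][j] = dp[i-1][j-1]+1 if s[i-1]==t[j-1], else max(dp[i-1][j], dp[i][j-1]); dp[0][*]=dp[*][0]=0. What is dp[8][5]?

   ''  G  G  C  A  T  G  C  C  A
''  0  0  0  0  0  0  0  0  0  0
 T  0  0  0  0  0  1  1  1  1  1
 T  0  0  0  0  0  1  1  1  1  1
 G  0  1  1  1  1  1  2  2  2  2
 A  0  1  1  1  2  2  2  2  2  3
 A  0  1  1  1  2  2  2  2  2  3
 A  0  1  1  1  2  2  2  2  2  3
 T  0  1  1  1  2  3  3  3  3  3
 C  0  1  1  2  2  3  3  4  4  4
 G  0  1  2  2  2  3  4  4  4  4
 G  0  1  2  2  2  3  4  4  4  4

3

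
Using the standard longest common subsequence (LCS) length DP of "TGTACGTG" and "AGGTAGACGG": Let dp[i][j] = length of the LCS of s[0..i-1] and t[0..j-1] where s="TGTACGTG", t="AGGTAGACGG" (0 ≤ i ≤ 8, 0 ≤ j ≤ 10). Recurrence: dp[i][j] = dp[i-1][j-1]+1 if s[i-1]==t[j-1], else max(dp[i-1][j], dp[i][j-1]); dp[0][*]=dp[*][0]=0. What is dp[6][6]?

4

   ''  A  G  G  T  A  G  A  C  G  G
''  0  0  0  0  0  0  0  0  0  0  0
 T  0  0  0  0  1  1  1  1  1  1  1
 G  0  0  1  1  1  1  2  2  2  2  2
 T  0  0  1  1  2  2  2  2  2  2  2
 A  0  1  1  1  2  3  3  3  3  3  3
 C  0  1  1  1  2  3  3  3  4  4  4
 G  0  1  2  2  2  3  4  4  4  5  5
 T  0  1  2  2  3  3  4  4  4  5  5
 G  0  1  2  3  3  3  4  4  4  5  6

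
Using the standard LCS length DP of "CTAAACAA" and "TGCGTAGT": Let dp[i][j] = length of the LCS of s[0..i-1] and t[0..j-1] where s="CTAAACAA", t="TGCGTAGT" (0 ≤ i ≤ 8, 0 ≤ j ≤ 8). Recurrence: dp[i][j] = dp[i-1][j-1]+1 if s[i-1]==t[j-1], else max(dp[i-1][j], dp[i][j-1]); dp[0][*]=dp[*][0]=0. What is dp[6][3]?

2

   ''  T  G  C  G  T  A  G  T
''  0  0  0  0  0  0  0  0  0
 C  0  0  0  1  1  1  1  1  1
 T  0  1  1  1  1  2  2  2  2
 A  0  1  1  1  1  2  3  3  3
 A  0  1  1  1  1  2  3  3  3
 A  0  1  1  1  1  2  3  3  3
 C  0  1  1  2  2  2  3  3  3
 A  0  1  1  2  2  2  3  3  3
 A  0  1  1  2  2  2  3  3  3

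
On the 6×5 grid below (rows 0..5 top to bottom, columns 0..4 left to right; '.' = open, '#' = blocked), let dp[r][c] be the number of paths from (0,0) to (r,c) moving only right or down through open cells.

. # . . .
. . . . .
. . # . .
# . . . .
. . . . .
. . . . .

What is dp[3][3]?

3

r\c   0   1   2   3   4
  0   1   0   0   0   0
  1   1   1   1   1   1
  2   1   2   0   1   2
  3   0   2   2   3   5
  4   0   2   4   7  12
  5   0   2   6  13  25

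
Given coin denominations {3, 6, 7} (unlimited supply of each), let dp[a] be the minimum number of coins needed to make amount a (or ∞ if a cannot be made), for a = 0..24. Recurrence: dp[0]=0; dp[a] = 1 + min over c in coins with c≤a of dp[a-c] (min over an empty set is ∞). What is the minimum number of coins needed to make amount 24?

 a  0  1  2  3  4  5  6  7  8  9 10 11 12 13 14 15 16 17 18 19 20 21 22 23 24
dp  0  -  -  1  -  -  1  1  -  2  2  -  2  2  2  3  3  3  3  3  3  3  4  4  4
(- denotes ∞ / unreachable)

4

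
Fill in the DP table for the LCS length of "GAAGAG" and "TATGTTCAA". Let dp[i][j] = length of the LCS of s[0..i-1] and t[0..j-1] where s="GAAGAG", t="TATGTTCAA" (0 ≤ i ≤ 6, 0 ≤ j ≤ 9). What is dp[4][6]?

   ''  T  A  T  G  T  T  C  A  A
''  0  0  0  0  0  0  0  0  0  0
 G  0  0  0  0  1  1  1  1  1  1
 A  0  0  1  1  1  1  1  1  2  2
 A  0  0  1  1  1  1  1  1  2  3
 G  0  0  1  1  2  2  2  2  2  3
 A  0  0  1  1  2  2  2  2  3  3
 G  0  0  1  1  2  2  2  2  3  3

2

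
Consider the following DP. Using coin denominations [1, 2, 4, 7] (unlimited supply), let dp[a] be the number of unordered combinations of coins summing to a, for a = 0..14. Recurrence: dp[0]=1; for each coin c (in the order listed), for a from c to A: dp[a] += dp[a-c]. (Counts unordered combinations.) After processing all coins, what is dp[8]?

after  coin     0     1     2     3     4     5     6     7     8     9    10    11    12    13    14
          1     1     1     1     1     1     1     1     1     1     1     1     1     1     1     1
          2     1     1     2     2     3     3     4     4     5     5     6     6     7     7     8
          4     1     1     2     2     4     4     6     6     9     9    12    12    16    16    20
          7     1     1     2     2     4     4     6     7    10    11    14    16    20    22    27

10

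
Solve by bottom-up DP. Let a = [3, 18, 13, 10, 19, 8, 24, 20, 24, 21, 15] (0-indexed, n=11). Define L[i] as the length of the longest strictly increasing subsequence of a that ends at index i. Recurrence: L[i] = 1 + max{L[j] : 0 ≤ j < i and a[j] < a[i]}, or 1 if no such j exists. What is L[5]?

   i    0    1    2    3    4    5    6    7    8    9   10
a[i]    3   18   13   10   19    8   24   20   24   21   15
L[i]    1    2    2    2    3    2    4    4    5    5    3

2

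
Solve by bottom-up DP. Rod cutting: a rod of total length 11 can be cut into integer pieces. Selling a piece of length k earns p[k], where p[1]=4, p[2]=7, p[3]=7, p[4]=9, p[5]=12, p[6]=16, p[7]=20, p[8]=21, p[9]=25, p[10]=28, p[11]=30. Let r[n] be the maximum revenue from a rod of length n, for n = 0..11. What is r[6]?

24

   n    0    1    2    3    4    5    6    7    8    9   10   11
r[n]    0    4    8   12   16   20   24   28   32   36   40   44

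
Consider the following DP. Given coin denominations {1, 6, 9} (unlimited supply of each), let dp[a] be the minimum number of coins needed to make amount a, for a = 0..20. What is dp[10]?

2

 a  0  1  2  3  4  5  6  7  8  9 10 11 12 13 14 15 16 17 18 19 20
dp  0  1  2  3  4  5  1  2  3  1  2  3  2  3  4  2  3  4  2  3  4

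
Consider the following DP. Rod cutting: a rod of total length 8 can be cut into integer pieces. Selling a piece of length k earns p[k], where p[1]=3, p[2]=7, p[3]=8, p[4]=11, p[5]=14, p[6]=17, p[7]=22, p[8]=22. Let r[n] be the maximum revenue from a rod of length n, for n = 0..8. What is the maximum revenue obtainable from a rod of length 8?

28

   n    0    1    2    3    4    5    6    7    8
r[n]    0    3    7   10   14   17   21   24   28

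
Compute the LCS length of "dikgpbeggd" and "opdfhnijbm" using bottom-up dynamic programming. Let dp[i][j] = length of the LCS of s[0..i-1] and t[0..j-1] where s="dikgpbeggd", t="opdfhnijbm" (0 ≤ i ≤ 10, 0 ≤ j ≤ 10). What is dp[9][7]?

2

   ''  o  p  d  f  h  n  i  j  b  m
''  0  0  0  0  0  0  0  0  0  0  0
 d  0  0  0  1  1  1  1  1  1  1  1
 i  0  0  0  1  1  1  1  2  2  2  2
 k  0  0  0  1  1  1  1  2  2  2  2
 g  0  0  0  1  1  1  1  2  2  2  2
 p  0  0  1  1  1  1  1  2  2  2  2
 b  0  0  1  1  1  1  1  2  2  3  3
 e  0  0  1  1  1  1  1  2  2  3  3
 g  0  0  1  1  1  1  1  2  2  3  3
 g  0  0  1  1  1  1  1  2  2  3  3
 d  0  0  1  2  2  2  2  2  2  3  3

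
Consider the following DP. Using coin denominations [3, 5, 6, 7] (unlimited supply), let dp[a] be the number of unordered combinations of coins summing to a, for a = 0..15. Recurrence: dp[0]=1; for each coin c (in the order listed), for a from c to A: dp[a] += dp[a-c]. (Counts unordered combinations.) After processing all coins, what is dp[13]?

3

after  coin     0     1     2     3     4     5     6     7     8     9    10    11    12    13    14    15
          3     1     0     0     1     0     0     1     0     0     1     0     0     1     0     0     1
          5     1     0     0     1     0     1     1     0     1     1     1     1     1     1     1     2
          6     1     0     0     1     0     1     2     0     1     2     1     2     3     1     2     4
          7     1     0     0     1     0     1     2     1     1     2     2     2     4     3     3     5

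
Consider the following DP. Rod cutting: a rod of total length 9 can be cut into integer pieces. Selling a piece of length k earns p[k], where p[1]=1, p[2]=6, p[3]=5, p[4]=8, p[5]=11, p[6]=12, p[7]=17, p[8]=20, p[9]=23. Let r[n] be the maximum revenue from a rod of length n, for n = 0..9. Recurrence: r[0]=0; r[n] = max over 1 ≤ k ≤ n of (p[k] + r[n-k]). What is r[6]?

18

   n    0    1    2    3    4    5    6    7    8    9
r[n]    0    1    6    7   12   13   18   19   24   25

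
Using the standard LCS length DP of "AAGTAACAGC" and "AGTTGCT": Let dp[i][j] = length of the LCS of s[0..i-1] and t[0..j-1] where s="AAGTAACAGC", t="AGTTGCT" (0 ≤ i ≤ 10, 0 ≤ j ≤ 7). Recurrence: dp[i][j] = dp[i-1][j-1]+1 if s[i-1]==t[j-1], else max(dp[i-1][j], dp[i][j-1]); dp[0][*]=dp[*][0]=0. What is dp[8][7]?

4

   ''  A  G  T  T  G  C  T
''  0  0  0  0  0  0  0  0
 A  0  1  1  1  1  1  1  1
 A  0  1  1  1  1  1  1  1
 G  0  1  2  2  2  2  2  2
 T  0  1  2  3  3  3  3  3
 A  0  1  2  3  3  3  3  3
 A  0  1  2  3  3  3  3  3
 C  0  1  2  3  3  3  4  4
 A  0  1  2  3  3  3  4  4
 G  0  1  2  3  3  4  4  4
 C  0  1  2  3  3  4  5  5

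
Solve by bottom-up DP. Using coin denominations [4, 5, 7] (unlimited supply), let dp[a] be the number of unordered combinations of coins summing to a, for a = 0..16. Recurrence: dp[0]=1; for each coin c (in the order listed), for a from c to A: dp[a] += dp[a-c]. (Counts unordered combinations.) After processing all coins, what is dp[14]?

after  coin     0     1     2     3     4     5     6     7     8     9    10    11    12    13    14    15    16
          4     1     0     0     0     1     0     0     0     1     0     0     0     1     0     0     0     1
          5     1     0     0     0     1     1     0     0     1     1     1     0     1     1     1     1     1
          7     1     0     0     0     1     1     0     1     1     1     1     1     2     1     2     2     2

2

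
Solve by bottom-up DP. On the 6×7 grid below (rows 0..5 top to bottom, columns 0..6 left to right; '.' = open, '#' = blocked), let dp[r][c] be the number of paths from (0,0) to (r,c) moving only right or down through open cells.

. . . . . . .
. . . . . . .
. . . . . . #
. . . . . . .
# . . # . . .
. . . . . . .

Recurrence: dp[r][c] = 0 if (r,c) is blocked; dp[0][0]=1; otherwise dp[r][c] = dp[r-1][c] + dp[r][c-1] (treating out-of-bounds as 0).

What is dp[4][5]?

r\c   0   1   2   3   4   5   6
  0   1   1   1   1   1   1   1
  1   1   2   3   4   5   6   7
  2   1   3   6  10  15  21   0
  3   1   4  10  20  35  56  56
  4   0   4  14   0  35  91 147
  5   0   4  18  18  53 144 291

91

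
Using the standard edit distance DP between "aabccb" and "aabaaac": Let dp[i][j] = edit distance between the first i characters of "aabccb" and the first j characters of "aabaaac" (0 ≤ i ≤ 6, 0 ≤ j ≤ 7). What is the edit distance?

4

   ''  a  a  b  a  a  a  c
''  0  1  2  3  4  5  6  7
 a  1  0  1  2  3  4  5  6
 a  2  1  0  1  2  3  4  5
 b  3  2  1  0  1  2  3  4
 c  4  3  2  1  1  2  3  3
 c  5  4  3  2  2  2  3  3
 b  6  5  4  3  3  3  3  4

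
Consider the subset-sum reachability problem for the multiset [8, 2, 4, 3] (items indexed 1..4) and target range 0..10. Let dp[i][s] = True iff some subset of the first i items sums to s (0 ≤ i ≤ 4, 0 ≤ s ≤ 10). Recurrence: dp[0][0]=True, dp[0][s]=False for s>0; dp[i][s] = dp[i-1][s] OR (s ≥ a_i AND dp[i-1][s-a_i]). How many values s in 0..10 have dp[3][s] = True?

i\s   0   1   2   3   4   5   6   7   8   9  10
  0   T   F   F   F   F   F   F   F   F   F   F
  1   T   F   F   F   F   F   F   F   T   F   F
  2   T   F   T   F   F   F   F   F   T   F   T
  3   T   F   T   F   T   F   T   F   T   F   T
  4   T   F   T   T   T   T   T   T   T   T   T

6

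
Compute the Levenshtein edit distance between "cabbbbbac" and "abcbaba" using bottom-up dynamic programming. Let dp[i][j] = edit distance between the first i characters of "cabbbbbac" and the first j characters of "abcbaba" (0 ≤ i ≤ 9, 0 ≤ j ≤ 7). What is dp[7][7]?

4

   ''  a  b  c  b  a  b  a
''  0  1  2  3  4  5  6  7
 c  1  1  2  2  3  4  5  6
 a  2  1  2  3  3  3  4  5
 b  3  2  1  2  3  4  3  4
 b  4  3  2  2  2  3  4  4
 b  5  4  3  3  2  3  3  4
 b  6  5  4  4  3  3  3  4
 b  7  6  5  5  4  4  3  4
 a  8  7  6  6  5  4  4  3
 c  9  8  7  6  6  5  5  4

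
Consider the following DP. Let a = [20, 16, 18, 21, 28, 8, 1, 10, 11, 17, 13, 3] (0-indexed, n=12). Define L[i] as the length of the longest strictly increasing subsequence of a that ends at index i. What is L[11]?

   i    0    1    2    3    4    5    6    7    8    9   10   11
a[i]   20   16   18   21   28    8    1   10   11   17   13    3
L[i]    1    1    2    3    4    1    1    2    3    4    4    2

2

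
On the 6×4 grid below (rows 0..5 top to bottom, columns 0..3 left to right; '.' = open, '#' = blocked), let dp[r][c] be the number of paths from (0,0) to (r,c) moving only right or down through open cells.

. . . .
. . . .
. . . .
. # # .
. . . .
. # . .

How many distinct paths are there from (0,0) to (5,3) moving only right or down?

r\c   0   1   2   3
  0   1   1   1   1
  1   1   2   3   4
  2   1   3   6  10
  3   1   0   0  10
  4   1   1   1  11
  5   1   0   1  12

12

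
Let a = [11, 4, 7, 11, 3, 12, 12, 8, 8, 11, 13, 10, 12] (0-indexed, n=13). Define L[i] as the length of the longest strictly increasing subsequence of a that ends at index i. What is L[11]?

   i    0    1    2    3    4    5    6    7    8    9   10   11   12
a[i]   11    4    7   11    3   12   12    8    8   11   13   10   12
L[i]    1    1    2    3    1    4    4    3    3    4    5    4    5

4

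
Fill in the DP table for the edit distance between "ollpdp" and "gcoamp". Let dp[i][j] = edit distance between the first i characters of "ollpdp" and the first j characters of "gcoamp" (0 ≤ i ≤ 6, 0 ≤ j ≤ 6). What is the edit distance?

   ''  g  c  o  a  m  p
''  0  1  2  3  4  5  6
 o  1  1  2  2  3  4  5
 l  2  2  2  3  3  4  5
 l  3  3  3  3  4  4  5
 p  4  4  4  4  4  5  4
 d  5  5  5  5  5  5  5
 p  6  6  6  6  6  6  5

5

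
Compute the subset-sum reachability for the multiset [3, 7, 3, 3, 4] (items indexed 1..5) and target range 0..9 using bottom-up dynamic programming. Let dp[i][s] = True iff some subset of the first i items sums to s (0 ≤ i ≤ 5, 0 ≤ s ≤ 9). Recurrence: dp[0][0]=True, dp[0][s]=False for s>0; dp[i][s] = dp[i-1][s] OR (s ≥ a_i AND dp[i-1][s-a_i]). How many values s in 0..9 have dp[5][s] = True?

i\s   0   1   2   3   4   5   6   7   8   9
  0   T   F   F   F   F   F   F   F   F   F
  1   T   F   F   T   F   F   F   F   F   F
  2   T   F   F   T   F   F   F   T   F   F
  3   T   F   F   T   F   F   T   T   F   F
  4   T   F   F   T   F   F   T   T   F   T
  5   T   F   F   T   T   F   T   T   F   T

6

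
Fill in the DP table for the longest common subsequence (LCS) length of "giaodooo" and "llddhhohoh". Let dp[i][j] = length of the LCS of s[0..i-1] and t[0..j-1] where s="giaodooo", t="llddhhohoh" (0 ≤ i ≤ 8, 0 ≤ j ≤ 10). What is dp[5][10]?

1

   ''  l  l  d  d  h  h  o  h  o  h
''  0  0  0  0  0  0  0  0  0  0  0
 g  0  0  0  0  0  0  0  0  0  0  0
 i  0  0  0  0  0  0  0  0  0  0  0
 a  0  0  0  0  0  0  0  0  0  0  0
 o  0  0  0  0  0  0  0  1  1  1  1
 d  0  0  0  1  1  1  1  1  1  1  1
 o  0  0  0  1  1  1  1  2  2  2  2
 o  0  0  0  1  1  1  1  2  2  3  3
 o  0  0  0  1  1  1  1  2  2  3  3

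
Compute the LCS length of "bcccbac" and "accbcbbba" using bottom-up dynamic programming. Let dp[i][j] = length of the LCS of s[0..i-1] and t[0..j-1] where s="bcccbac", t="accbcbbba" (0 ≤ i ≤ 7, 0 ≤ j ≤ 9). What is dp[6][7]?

   ''  a  c  c  b  c  b  b  b  a
''  0  0  0  0  0  0  0  0  0  0
 b  0  0  0  0  1  1  1  1  1  1
 c  0  0  1  1  1  2  2  2  2  2
 c  0  0  1  2  2  2  2  2  2  2
 c  0  0  1  2  2  3  3  3  3  3
 b  0  0  1  2  3  3  4  4  4  4
 a  0  1  1  2  3  3  4  4  4  5
 c  0  1  2  2  3  4  4  4  4  5

4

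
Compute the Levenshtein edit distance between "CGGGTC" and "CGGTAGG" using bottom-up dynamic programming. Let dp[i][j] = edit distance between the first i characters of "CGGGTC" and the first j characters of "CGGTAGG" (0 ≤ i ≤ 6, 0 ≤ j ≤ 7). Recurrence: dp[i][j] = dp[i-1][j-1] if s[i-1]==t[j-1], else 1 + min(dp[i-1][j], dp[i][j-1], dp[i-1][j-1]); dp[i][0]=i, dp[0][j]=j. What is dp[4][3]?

1

   ''  C  G  G  T  A  G  G
''  0  1  2  3  4  5  6  7
 C  1  0  1  2  3  4  5  6
 G  2  1  0  1  2  3  4  5
 G  3  2  1  0  1  2  3  4
 G  4  3  2  1  1  2  2  3
 T  5  4  3  2  1  2  3  3
 C  6  5  4  3  2  2  3  4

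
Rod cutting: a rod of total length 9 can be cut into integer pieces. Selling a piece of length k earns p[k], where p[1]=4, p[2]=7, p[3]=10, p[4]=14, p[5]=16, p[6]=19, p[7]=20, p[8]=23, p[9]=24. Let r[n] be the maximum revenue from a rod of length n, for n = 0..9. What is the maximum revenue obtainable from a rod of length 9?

36

   n    0    1    2    3    4    5    6    7    8    9
r[n]    0    4    8   12   16   20   24   28   32   36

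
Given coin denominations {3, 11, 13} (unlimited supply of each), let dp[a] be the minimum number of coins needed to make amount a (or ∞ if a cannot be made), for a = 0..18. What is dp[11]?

 a  0  1  2  3  4  5  6  7  8  9 10 11 12 13 14 15 16 17 18
dp  0  -  -  1  -  -  2  -  -  3  -  1  4  1  2  5  2  3  6
(- denotes ∞ / unreachable)

1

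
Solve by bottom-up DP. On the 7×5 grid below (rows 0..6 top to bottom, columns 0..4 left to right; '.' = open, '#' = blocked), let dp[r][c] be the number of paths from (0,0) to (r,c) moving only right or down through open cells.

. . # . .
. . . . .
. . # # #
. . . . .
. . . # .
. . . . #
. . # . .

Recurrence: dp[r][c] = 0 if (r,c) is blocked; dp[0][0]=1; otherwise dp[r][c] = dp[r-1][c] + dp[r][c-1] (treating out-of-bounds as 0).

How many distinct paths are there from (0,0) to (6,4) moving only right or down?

r\c   0   1   2   3   4
  0   1   1   0   0   0
  1   1   2   2   2   2
  2   1   3   0   0   0
  3   1   4   4   4   4
  4   1   5   9   0   4
  5   1   6  15  15   0
  6   1   7   0  15  15

15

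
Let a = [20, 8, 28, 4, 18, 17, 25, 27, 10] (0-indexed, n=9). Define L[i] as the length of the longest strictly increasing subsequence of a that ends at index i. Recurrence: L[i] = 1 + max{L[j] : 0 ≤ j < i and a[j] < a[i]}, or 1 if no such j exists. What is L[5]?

2

   i    0    1    2    3    4    5    6    7    8
a[i]   20    8   28    4   18   17   25   27   10
L[i]    1    1    2    1    2    2    3    4    2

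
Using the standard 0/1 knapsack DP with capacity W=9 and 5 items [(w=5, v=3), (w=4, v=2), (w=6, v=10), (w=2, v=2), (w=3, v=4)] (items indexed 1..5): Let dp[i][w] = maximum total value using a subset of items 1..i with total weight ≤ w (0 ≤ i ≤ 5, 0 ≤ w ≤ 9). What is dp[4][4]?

i\w   0   1   2   3   4   5   6   7   8   9
  0   0   0   0   0   0   0   0   0   0   0
  1   0   0   0   0   0   3   3   3   3   3
  2   0   0   0   0   2   3   3   3   3   5
  3   0   0   0   0   2   3  10  10  10  10
  4   0   0   2   2   2   3  10  10  12  12
  5   0   0   2   4   4   6  10  10  12  14

2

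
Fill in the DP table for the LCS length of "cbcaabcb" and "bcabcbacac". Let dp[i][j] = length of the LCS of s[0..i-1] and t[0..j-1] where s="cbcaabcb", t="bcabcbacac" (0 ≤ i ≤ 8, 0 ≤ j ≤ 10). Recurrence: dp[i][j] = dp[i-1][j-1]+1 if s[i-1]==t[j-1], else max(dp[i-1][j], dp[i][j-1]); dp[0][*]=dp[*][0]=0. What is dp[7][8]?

   ''  b  c  a  b  c  b  a  c  a  c
''  0  0  0  0  0  0  0  0  0  0  0
 c  0  0  1  1  1  1  1  1  1  1  1
 b  0  1  1  1  2  2  2  2  2  2  2
 c  0  1  2  2  2  3  3  3  3  3  3
 a  0  1  2  3  3  3  3  4  4  4  4
 a  0  1  2  3  3  3  3  4  4  5  5
 b  0  1  2  3  4  4  4  4  4  5  5
 c  0  1  2  3  4  5  5  5  5  5  6
 b  0  1  2  3  4  5  6  6  6  6  6

5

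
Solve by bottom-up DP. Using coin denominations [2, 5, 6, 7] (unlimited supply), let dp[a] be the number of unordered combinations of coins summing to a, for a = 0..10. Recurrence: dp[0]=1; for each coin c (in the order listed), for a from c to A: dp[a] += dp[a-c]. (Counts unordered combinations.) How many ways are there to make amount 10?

after  coin     0     1     2     3     4     5     6     7     8     9    10
          2     1     0     1     0     1     0     1     0     1     0     1
          5     1     0     1     0     1     1     1     1     1     1     2
          6     1     0     1     0     1     1     2     1     2     1     3
          7     1     0     1     0     1     1     2     2     2     2     3

3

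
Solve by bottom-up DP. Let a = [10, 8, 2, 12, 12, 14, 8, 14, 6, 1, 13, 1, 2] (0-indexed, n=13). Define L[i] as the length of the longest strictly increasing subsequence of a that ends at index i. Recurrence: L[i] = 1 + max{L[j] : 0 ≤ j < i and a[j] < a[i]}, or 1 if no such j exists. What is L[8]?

2

   i    0    1    2    3    4    5    6    7    8    9   10   11   12
a[i]   10    8    2   12   12   14    8   14    6    1   13    1    2
L[i]    1    1    1    2    2    3    2    3    2    1    3    1    2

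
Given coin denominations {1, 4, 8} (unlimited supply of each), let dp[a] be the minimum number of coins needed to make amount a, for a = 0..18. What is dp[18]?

4

 a  0  1  2  3  4  5  6  7  8  9 10 11 12 13 14 15 16 17 18
dp  0  1  2  3  1  2  3  4  1  2  3  4  2  3  4  5  2  3  4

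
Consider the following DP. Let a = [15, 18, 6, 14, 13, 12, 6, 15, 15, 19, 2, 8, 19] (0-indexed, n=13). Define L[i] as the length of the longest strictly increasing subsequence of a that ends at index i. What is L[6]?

   i    0    1    2    3    4    5    6    7    8    9   10   11   12
a[i]   15   18    6   14   13   12    6   15   15   19    2    8   19
L[i]    1    2    1    2    2    2    1    3    3    4    1    2    4

1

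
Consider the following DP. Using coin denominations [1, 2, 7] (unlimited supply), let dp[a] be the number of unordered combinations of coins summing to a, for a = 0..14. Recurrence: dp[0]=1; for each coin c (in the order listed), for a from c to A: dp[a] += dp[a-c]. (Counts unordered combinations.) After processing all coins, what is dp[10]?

8

after  coin     0     1     2     3     4     5     6     7     8     9    10    11    12    13    14
          1     1     1     1     1     1     1     1     1     1     1     1     1     1     1     1
          2     1     1     2     2     3     3     4     4     5     5     6     6     7     7     8
          7     1     1     2     2     3     3     4     5     6     7     8     9    10    11    13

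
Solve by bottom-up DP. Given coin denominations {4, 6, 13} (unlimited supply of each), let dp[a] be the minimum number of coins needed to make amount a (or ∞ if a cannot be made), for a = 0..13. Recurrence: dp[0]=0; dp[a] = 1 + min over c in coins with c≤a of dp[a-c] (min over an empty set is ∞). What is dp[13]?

 a  0  1  2  3  4  5  6  7  8  9 10 11 12 13
dp  0  -  -  -  1  -  1  -  2  -  2  -  2  1
(- denotes ∞ / unreachable)

1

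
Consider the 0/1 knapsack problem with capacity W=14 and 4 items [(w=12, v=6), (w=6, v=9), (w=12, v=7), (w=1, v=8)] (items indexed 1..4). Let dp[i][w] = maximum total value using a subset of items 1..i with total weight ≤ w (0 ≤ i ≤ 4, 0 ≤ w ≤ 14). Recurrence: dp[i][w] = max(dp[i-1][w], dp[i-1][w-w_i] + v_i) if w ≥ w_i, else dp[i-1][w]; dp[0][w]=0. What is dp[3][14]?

9

i\w   0   1   2   3   4   5   6   7   8   9  10  11  12  13  14
  0   0   0   0   0   0   0   0   0   0   0   0   0   0   0   0
  1   0   0   0   0   0   0   0   0   0   0   0   0   6   6   6
  2   0   0   0   0   0   0   9   9   9   9   9   9   9   9   9
  3   0   0   0   0   0   0   9   9   9   9   9   9   9   9   9
  4   0   8   8   8   8   8   9  17  17  17  17  17  17  17  17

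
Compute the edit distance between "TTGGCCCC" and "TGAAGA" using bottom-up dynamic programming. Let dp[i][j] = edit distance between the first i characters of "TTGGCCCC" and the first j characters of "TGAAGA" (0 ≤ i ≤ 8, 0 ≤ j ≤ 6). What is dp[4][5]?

   ''  T  G  A  A  G  A
''  0  1  2  3  4  5  6
 T  1  0  1  2  3  4  5
 T  2  1  1  2  3  4  5
 G  3  2  1  2  3  3  4
 G  4  3  2  2  3  3  4
 C  5  4  3  3  3  4  4
 C  6  5  4  4  4  4  5
 C  7  6  5  5  5  5  5
 C  8  7  6  6  6  6  6

3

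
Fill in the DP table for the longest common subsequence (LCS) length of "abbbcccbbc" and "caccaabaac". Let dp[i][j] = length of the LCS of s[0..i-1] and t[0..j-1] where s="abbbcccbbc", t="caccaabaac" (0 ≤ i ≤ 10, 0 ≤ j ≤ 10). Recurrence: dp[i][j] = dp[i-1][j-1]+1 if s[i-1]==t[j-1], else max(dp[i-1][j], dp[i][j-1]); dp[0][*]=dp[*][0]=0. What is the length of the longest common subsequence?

5

   ''  c  a  c  c  a  a  b  a  a  c
''  0  0  0  0  0  0  0  0  0  0  0
 a  0  0  1  1  1  1  1  1  1  1  1
 b  0  0  1  1  1  1  1  2  2  2  2
 b  0  0  1  1  1  1  1  2  2  2  2
 b  0  0  1  1  1  1  1  2  2  2  2
 c  0  1  1  2  2  2  2  2  2  2  3
 c  0  1  1  2  3  3  3  3  3  3  3
 c  0  1  1  2  3  3  3  3  3  3  4
 b  0  1  1  2  3  3  3  4  4  4  4
 b  0  1  1  2  3  3  3  4  4  4  4
 c  0  1  1  2  3  3  3  4  4  4  5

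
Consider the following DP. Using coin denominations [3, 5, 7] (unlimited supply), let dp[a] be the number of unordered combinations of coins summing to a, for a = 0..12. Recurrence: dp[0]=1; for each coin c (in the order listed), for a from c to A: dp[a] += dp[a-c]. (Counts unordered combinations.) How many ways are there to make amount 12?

after  coin     0     1     2     3     4     5     6     7     8     9    10    11    12
          3     1     0     0     1     0     0     1     0     0     1     0     0     1
          5     1     0     0     1     0     1     1     0     1     1     1     1     1
          7     1     0     0     1     0     1     1     1     1     1     2     1     2

2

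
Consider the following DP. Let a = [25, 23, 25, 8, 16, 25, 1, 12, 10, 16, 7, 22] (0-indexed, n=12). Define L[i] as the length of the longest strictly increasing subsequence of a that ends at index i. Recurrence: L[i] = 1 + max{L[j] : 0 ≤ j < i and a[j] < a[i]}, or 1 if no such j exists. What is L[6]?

1

   i    0    1    2    3    4    5    6    7    8    9   10   11
a[i]   25   23   25    8   16   25    1   12   10   16    7   22
L[i]    1    1    2    1    2    3    1    2    2    3    2    4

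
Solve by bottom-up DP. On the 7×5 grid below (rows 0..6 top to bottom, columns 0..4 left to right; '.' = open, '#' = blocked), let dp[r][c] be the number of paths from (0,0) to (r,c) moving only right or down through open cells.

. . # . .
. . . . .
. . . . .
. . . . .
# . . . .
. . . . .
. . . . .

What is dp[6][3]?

r\c   0   1   2   3   4
  0   1   1   0   0   0
  1   1   2   2   2   2
  2   1   3   5   7   9
  3   1   4   9  16  25
  4   0   4  13  29  54
  5   0   4  17  46 100
  6   0   4  21  67 167

67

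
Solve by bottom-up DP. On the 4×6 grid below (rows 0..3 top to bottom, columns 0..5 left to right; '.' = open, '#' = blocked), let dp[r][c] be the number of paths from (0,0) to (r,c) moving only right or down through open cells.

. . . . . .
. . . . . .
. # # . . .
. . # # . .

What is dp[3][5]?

24

r\c   0   1   2   3   4   5
  0   1   1   1   1   1   1
  1   1   2   3   4   5   6
  2   1   0   0   4   9  15
  3   1   1   0   0   9  24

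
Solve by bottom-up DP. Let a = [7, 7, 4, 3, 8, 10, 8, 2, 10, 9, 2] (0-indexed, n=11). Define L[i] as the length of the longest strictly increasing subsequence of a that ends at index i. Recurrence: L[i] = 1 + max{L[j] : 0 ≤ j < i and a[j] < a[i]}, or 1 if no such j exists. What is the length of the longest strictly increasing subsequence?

3

   i    0    1    2    3    4    5    6    7    8    9   10
a[i]    7    7    4    3    8   10    8    2   10    9    2
L[i]    1    1    1    1    2    3    2    1    3    3    1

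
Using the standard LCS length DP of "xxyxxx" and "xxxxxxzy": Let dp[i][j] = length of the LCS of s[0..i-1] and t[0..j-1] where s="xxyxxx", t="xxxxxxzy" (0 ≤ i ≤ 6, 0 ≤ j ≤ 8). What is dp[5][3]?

   ''  x  x  x  x  x  x  z  y
''  0  0  0  0  0  0  0  0  0
 x  0  1  1  1  1  1  1  1  1
 x  0  1  2  2  2  2  2  2  2
 y  0  1  2  2  2  2  2  2  3
 x  0  1  2  3  3  3  3  3  3
 x  0  1  2  3  4  4  4  4  4
 x  0  1  2  3  4  5  5  5  5

3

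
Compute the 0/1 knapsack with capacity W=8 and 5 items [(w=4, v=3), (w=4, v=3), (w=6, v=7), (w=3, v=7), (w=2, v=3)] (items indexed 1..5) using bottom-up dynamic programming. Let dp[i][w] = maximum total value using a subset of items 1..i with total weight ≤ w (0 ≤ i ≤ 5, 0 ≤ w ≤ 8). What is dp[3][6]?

7

i\w   0   1   2   3   4   5   6   7   8
  0   0   0   0   0   0   0   0   0   0
  1   0   0   0   0   3   3   3   3   3
  2   0   0   0   0   3   3   3   3   6
  3   0   0   0   0   3   3   7   7   7
  4   0   0   0   7   7   7   7  10  10
  5   0   0   3   7   7  10  10  10  10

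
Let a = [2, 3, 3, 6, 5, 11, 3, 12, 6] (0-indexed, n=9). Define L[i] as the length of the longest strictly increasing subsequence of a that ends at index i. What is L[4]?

3

   i    0    1    2    3    4    5    6    7    8
a[i]    2    3    3    6    5   11    3   12    6
L[i]    1    2    2    3    3    4    2    5    4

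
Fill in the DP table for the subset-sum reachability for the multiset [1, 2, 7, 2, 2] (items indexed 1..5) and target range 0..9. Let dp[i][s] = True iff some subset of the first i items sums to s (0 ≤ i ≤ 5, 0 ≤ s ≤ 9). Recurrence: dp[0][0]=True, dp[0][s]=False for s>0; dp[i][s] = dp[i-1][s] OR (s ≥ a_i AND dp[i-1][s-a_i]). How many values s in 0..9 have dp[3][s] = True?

i\s   0   1   2   3   4   5   6   7   8   9
  0   T   F   F   F   F   F   F   F   F   F
  1   T   T   F   F   F   F   F   F   F   F
  2   T   T   T   T   F   F   F   F   F   F
  3   T   T   T   T   F   F   F   T   T   T
  4   T   T   T   T   T   T   F   T   T   T
  5   T   T   T   T   T   T   T   T   T   T

7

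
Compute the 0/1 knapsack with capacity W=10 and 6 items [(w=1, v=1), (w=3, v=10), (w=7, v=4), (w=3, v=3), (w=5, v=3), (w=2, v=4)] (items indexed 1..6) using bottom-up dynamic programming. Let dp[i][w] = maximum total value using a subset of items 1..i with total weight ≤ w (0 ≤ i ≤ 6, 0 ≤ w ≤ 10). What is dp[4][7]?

i\w   0   1   2   3   4   5   6   7   8   9  10
  0   0   0   0   0   0   0   0   0   0   0   0
  1   0   1   1   1   1   1   1   1   1   1   1
  2   0   1   1  10  11  11  11  11  11  11  11
  3   0   1   1  10  11  11  11  11  11  11  14
  4   0   1   1  10  11  11  13  14  14  14  14
  5   0   1   1  10  11  11  13  14  14  14  14
  6   0   1   4  10  11  14  15  15  17  18  18

14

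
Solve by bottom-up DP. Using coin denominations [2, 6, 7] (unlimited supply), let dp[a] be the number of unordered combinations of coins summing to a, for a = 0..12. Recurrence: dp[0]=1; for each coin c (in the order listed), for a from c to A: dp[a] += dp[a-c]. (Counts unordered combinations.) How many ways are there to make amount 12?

3

after  coin     0     1     2     3     4     5     6     7     8     9    10    11    12
          2     1     0     1     0     1     0     1     0     1     0     1     0     1
          6     1     0     1     0     1     0     2     0     2     0     2     0     3
          7     1     0     1     0     1     0     2     1     2     1     2     1     3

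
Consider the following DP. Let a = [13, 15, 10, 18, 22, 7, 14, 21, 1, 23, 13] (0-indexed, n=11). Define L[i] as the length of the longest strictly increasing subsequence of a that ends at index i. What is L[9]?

5

   i    0    1    2    3    4    5    6    7    8    9   10
a[i]   13   15   10   18   22    7   14   21    1   23   13
L[i]    1    2    1    3    4    1    2    4    1    5    2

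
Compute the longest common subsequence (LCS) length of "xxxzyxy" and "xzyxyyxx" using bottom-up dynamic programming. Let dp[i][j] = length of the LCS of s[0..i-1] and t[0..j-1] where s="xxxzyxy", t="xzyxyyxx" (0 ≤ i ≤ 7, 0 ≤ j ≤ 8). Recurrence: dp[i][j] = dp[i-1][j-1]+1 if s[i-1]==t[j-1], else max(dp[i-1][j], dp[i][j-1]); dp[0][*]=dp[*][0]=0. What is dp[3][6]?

   ''  x  z  y  x  y  y  x  x
''  0  0  0  0  0  0  0  0  0
 x  0  1  1  1  1  1  1  1  1
 x  0  1  1  1  2  2  2  2  2
 x  0  1  1  1  2  2  2  3  3
 z  0  1  2  2  2  2  2  3  3
 y  0  1  2  3  3  3  3  3  3
 x  0  1  2  3  4  4  4  4  4
 y  0  1  2  3  4  5  5  5  5

2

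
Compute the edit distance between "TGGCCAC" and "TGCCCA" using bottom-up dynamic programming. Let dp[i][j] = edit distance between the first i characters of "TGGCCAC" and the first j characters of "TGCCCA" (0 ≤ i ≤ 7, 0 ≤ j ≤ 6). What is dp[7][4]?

3

   ''  T  G  C  C  C  A
''  0  1  2  3  4  5  6
 T  1  0  1  2  3  4  5
 G  2  1  0  1  2  3  4
 G  3  2  1  1  2  3  4
 C  4  3  2  1  1  2  3
 C  5  4  3  2  1  1  2
 A  6  5  4  3  2  2  1
 C  7  6  5  4  3  2  2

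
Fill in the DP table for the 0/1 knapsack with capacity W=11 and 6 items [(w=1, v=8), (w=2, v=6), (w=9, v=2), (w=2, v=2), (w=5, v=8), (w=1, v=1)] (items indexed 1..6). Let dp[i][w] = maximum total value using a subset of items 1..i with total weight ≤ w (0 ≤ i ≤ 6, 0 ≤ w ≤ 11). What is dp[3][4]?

i\w   0   1   2   3   4   5   6   7   8   9  10  11
  0   0   0   0   0   0   0   0   0   0   0   0   0
  1   0   8   8   8   8   8   8   8   8   8   8   8
  2   0   8   8  14  14  14  14  14  14  14  14  14
  3   0   8   8  14  14  14  14  14  14  14  14  14
  4   0   8   8  14  14  16  16  16  16  16  16  16
  5   0   8   8  14  14  16  16  16  22  22  24  24
  6   0   8   9  14  15  16  17  17  22  23  24  25

14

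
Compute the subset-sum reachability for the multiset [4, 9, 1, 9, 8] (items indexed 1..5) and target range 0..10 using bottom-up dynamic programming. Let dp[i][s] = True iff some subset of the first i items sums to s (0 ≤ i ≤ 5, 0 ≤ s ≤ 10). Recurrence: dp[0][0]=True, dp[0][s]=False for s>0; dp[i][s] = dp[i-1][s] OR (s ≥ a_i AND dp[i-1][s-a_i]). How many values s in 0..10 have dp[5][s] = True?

7

i\s   0   1   2   3   4   5   6   7   8   9  10
  0   T   F   F   F   F   F   F   F   F   F   F
  1   T   F   F   F   T   F   F   F   F   F   F
  2   T   F   F   F   T   F   F   F   F   T   F
  3   T   T   F   F   T   T   F   F   F   T   T
  4   T   T   F   F   T   T   F   F   F   T   T
  5   T   T   F   F   T   T   F   F   T   T   T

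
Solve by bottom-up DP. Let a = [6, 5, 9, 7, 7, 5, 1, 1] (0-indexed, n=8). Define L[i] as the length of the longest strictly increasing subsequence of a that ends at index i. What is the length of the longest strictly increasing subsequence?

   i    0    1    2    3    4    5    6    7
a[i]    6    5    9    7    7    5    1    1
L[i]    1    1    2    2    2    1    1    1

2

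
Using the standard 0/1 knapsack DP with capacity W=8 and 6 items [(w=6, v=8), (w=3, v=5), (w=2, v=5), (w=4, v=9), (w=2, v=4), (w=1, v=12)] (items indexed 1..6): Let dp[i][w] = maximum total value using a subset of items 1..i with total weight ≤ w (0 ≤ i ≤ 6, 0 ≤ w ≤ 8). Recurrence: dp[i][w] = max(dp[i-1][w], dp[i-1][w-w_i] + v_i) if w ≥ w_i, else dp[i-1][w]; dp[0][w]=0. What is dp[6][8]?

i\w   0   1   2   3   4   5   6   7   8
  0   0   0   0   0   0   0   0   0   0
  1   0   0   0   0   0   0   8   8   8
  2   0   0   0   5   5   5   8   8   8
  3   0   0   5   5   5  10  10  10  13
  4   0   0   5   5   9  10  14  14  14
  5   0   0   5   5   9  10  14  14  18
  6   0  12  12  17  17  21  22  26  26

26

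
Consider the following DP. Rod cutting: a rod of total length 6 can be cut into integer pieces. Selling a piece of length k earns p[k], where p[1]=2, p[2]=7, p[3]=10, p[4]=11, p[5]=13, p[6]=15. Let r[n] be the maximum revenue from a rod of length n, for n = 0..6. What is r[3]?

   n    0    1    2    3    4    5    6
r[n]    0    2    7   10   14   17   21

10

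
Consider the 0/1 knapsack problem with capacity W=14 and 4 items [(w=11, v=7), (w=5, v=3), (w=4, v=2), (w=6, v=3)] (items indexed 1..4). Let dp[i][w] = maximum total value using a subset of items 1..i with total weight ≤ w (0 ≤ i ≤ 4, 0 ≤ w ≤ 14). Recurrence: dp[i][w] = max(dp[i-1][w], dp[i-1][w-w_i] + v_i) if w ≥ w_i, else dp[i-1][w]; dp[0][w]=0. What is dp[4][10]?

i\w   0   1   2   3   4   5   6   7   8   9  10  11  12  13  14
  0   0   0   0   0   0   0   0   0   0   0   0   0   0   0   0
  1   0   0   0   0   0   0   0   0   0   0   0   7   7   7   7
  2   0   0   0   0   0   3   3   3   3   3   3   7   7   7   7
  3   0   0   0   0   2   3   3   3   3   5   5   7   7   7   7
  4   0   0   0   0   2   3   3   3   3   5   5   7   7   7   7

5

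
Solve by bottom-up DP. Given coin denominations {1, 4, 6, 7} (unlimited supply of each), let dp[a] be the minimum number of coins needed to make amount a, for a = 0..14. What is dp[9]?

3

 a  0  1  2  3  4  5  6  7  8  9 10 11 12 13 14
dp  0  1  2  3  1  2  1  1  2  3  2  2  2  2  2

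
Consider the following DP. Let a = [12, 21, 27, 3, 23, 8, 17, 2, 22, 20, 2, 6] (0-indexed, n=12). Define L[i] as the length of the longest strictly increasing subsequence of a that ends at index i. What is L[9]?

4

   i    0    1    2    3    4    5    6    7    8    9   10   11
a[i]   12   21   27    3   23    8   17    2   22   20    2    6
L[i]    1    2    3    1    3    2    3    1    4    4    1    2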